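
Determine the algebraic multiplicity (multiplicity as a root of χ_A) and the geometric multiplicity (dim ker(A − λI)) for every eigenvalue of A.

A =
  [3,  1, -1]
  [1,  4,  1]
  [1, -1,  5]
λ = 4: alg = 3, geom = 1

Step 1 — factor the characteristic polynomial to read off the algebraic multiplicities:
  χ_A(x) = (x - 4)^3

Step 2 — compute geometric multiplicities via the rank-nullity identity g(λ) = n − rank(A − λI):
  rank(A − (4)·I) = 2, so dim ker(A − (4)·I) = n − 2 = 1

Summary:
  λ = 4: algebraic multiplicity = 3, geometric multiplicity = 1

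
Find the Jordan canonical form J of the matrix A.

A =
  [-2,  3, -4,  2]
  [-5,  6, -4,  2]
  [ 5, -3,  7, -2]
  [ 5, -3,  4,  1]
J_2(3) ⊕ J_1(3) ⊕ J_1(3)

The characteristic polynomial is
  det(x·I − A) = x^4 - 12*x^3 + 54*x^2 - 108*x + 81 = (x - 3)^4

Eigenvalues and multiplicities (the geometric multiplicity of λ is n − rank(A − λI), which equals the number of Jordan blocks for λ):
  λ = 3: algebraic multiplicity = 4, geometric multiplicity = 3

Determining the block sizes for each eigenvalue:
  λ = 3: 3 blocks summing to 4 forces exactly one block of size 2 and the rest size 1 → block sizes [2, 1, 1]

Assembling the blocks gives a Jordan form
J =
  [3, 1, 0, 0]
  [0, 3, 0, 0]
  [0, 0, 3, 0]
  [0, 0, 0, 3]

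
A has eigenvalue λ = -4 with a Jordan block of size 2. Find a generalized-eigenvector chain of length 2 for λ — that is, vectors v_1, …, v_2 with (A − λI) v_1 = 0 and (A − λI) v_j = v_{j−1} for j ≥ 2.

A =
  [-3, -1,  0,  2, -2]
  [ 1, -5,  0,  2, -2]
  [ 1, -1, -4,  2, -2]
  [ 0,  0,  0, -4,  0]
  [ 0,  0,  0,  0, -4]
A Jordan chain for λ = -4 of length 2:
v_1 = (1, 1, 1, 0, 0)ᵀ
v_2 = (1, 0, 0, 0, 0)ᵀ

Let N = A − (-4)·I. We want v_2 with N^2 v_2 = 0 but N^1 v_2 ≠ 0; then v_{j-1} := N · v_j for j = 2, …, 2.

Pick v_2 = (1, 0, 0, 0, 0)ᵀ.
Then v_1 = N · v_2 = (1, 1, 1, 0, 0)ᵀ.

Sanity check: (A − (-4)·I) v_1 = (0, 0, 0, 0, 0)ᵀ = 0. ✓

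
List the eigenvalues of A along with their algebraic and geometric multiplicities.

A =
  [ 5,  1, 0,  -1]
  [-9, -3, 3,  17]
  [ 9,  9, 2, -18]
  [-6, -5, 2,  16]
λ = 5: alg = 4, geom = 2

Step 1 — factor the characteristic polynomial to read off the algebraic multiplicities:
  χ_A(x) = (x - 5)^4

Step 2 — compute geometric multiplicities via the rank-nullity identity g(λ) = n − rank(A − λI):
  rank(A − (5)·I) = 2, so dim ker(A − (5)·I) = n − 2 = 2

Summary:
  λ = 5: algebraic multiplicity = 4, geometric multiplicity = 2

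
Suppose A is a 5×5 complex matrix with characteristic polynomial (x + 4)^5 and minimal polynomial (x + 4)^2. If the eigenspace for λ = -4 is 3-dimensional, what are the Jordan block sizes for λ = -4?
Block sizes for λ = -4: [2, 2, 1]

Step 1 — from the characteristic polynomial, algebraic multiplicity of λ = -4 is 5. From dim ker(A − (-4)·I) = 3, there are exactly 3 Jordan blocks for λ = -4.
Step 2 — from the minimal polynomial, the factor (x + 4)^2 tells us the largest block for λ = -4 has size 2.
Step 3 — with total size 5, 3 blocks, and largest block 2, the block sizes (in nonincreasing order) are [2, 2, 1].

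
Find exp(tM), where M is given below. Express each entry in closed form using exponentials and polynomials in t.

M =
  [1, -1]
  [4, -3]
e^{tM} =
  [2*t*exp(-t) + exp(-t), -t*exp(-t)]
  [4*t*exp(-t), -2*t*exp(-t) + exp(-t)]

Strategy: write M = P · J · P⁻¹ where J is a Jordan canonical form, so e^{tM} = P · e^{tJ} · P⁻¹, and e^{tJ} can be computed block-by-block.

M has Jordan form
J =
  [-1,  1]
  [ 0, -1]
(up to reordering of blocks).

Per-block formulas:
  For a 2×2 Jordan block J_2(-1): exp(t · J_2(-1)) = e^(-1t)·(I + t·N), where N is the 2×2 nilpotent shift.

After assembling e^{tJ} and conjugating by P, we get:

e^{tM} =
  [2*t*exp(-t) + exp(-t), -t*exp(-t)]
  [4*t*exp(-t), -2*t*exp(-t) + exp(-t)]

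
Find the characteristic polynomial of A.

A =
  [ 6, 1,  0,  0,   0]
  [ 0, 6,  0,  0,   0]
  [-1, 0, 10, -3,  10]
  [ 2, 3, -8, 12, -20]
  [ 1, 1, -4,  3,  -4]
x^5 - 30*x^4 + 360*x^3 - 2160*x^2 + 6480*x - 7776

Expanding det(x·I − A) (e.g. by cofactor expansion or by noting that A is similar to its Jordan form J, which has the same characteristic polynomial as A) gives
  χ_A(x) = x^5 - 30*x^4 + 360*x^3 - 2160*x^2 + 6480*x - 7776
which factors as (x - 6)^5. The eigenvalues (with algebraic multiplicities) are λ = 6 with multiplicity 5.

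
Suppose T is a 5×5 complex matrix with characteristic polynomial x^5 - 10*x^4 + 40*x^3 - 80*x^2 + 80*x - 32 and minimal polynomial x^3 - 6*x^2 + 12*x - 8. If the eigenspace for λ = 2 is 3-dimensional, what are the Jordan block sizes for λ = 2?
Block sizes for λ = 2: [3, 1, 1]

Step 1 — from the characteristic polynomial, algebraic multiplicity of λ = 2 is 5. From dim ker(T − (2)·I) = 3, there are exactly 3 Jordan blocks for λ = 2.
Step 2 — from the minimal polynomial, the factor (x − 2)^3 tells us the largest block for λ = 2 has size 3.
Step 3 — with total size 5, 3 blocks, and largest block 3, the block sizes (in nonincreasing order) are [3, 1, 1].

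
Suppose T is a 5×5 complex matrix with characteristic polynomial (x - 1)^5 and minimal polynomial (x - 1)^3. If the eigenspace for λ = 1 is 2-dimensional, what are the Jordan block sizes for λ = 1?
Block sizes for λ = 1: [3, 2]

Step 1 — from the characteristic polynomial, algebraic multiplicity of λ = 1 is 5. From dim ker(T − (1)·I) = 2, there are exactly 2 Jordan blocks for λ = 1.
Step 2 — from the minimal polynomial, the factor (x − 1)^3 tells us the largest block for λ = 1 has size 3.
Step 3 — with total size 5, 2 blocks, and largest block 3, the block sizes (in nonincreasing order) are [3, 2].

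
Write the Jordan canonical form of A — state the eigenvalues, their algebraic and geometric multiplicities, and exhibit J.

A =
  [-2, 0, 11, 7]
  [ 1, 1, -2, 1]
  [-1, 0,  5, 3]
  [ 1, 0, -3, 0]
J_3(1) ⊕ J_1(1)

The characteristic polynomial is
  det(x·I − A) = x^4 - 4*x^3 + 6*x^2 - 4*x + 1 = (x - 1)^4

Eigenvalues and multiplicities (the geometric multiplicity of λ is n − rank(A − λI), which equals the number of Jordan blocks for λ):
  λ = 1: algebraic multiplicity = 4, geometric multiplicity = 2

Determining the block sizes for each eigenvalue:
  λ = 1: with am = 4 and gm = 2, the partition is not yet determined (e.g. several partitions of 4 into 2 parts exist). Let N = A − (1)·I. Computing rank(N^1) = 2, rank(N^2) = 1, rank(N^3) = 0; the number of blocks of size ≥ j is rank(N^{j−1}) − rank(N^j), giving [2, 1, 1]. So we have 1 block(s) of size 3, 1 block(s) of size 1 → block sizes [3, 1]

Assembling the blocks gives a Jordan form
J =
  [1, 1, 0, 0]
  [0, 1, 1, 0]
  [0, 0, 1, 0]
  [0, 0, 0, 1]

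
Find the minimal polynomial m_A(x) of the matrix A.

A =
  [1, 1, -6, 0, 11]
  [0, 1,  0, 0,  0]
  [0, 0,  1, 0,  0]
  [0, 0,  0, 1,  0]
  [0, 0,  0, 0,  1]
x^2 - 2*x + 1

The characteristic polynomial is χ_A(x) = (x - 1)^5, so the eigenvalues are known. The minimal polynomial is
  m_A(x) = Π_λ (x − λ)^{k_λ}
where k_λ is the size of the *largest* Jordan block for λ (equivalently, the smallest k with (A − λI)^k v = 0 for every generalised eigenvector v of λ).

  λ = 1: largest Jordan block has size 2, contributing (x − 1)^2

So m_A(x) = (x - 1)^2 = x^2 - 2*x + 1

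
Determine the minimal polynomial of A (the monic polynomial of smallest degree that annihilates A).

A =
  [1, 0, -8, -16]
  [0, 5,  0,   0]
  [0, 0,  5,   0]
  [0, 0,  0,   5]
x^2 - 6*x + 5

The characteristic polynomial is χ_A(x) = (x - 5)^3*(x - 1), so the eigenvalues are known. The minimal polynomial is
  m_A(x) = Π_λ (x − λ)^{k_λ}
where k_λ is the size of the *largest* Jordan block for λ (equivalently, the smallest k with (A − λI)^k v = 0 for every generalised eigenvector v of λ).

  λ = 1: largest Jordan block has size 1, contributing (x − 1)
  λ = 5: largest Jordan block has size 1, contributing (x − 5)

So m_A(x) = (x - 5)*(x - 1) = x^2 - 6*x + 5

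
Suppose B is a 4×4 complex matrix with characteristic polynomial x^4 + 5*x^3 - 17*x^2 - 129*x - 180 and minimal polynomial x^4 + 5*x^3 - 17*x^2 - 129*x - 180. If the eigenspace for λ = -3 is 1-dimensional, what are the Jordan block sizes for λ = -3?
Block sizes for λ = -3: [2]

Step 1 — from the characteristic polynomial, algebraic multiplicity of λ = -3 is 2. From dim ker(B − (-3)·I) = 1, there are exactly 1 Jordan blocks for λ = -3.
Step 2 — from the minimal polynomial, the factor (x + 3)^2 tells us the largest block for λ = -3 has size 2.
Step 3 — with total size 2, 1 blocks, and largest block 2, the block sizes (in nonincreasing order) are [2].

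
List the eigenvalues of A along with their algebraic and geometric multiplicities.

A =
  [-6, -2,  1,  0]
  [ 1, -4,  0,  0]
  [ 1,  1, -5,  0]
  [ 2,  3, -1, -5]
λ = -5: alg = 4, geom = 2

Step 1 — factor the characteristic polynomial to read off the algebraic multiplicities:
  χ_A(x) = (x + 5)^4

Step 2 — compute geometric multiplicities via the rank-nullity identity g(λ) = n − rank(A − λI):
  rank(A − (-5)·I) = 2, so dim ker(A − (-5)·I) = n − 2 = 2

Summary:
  λ = -5: algebraic multiplicity = 4, geometric multiplicity = 2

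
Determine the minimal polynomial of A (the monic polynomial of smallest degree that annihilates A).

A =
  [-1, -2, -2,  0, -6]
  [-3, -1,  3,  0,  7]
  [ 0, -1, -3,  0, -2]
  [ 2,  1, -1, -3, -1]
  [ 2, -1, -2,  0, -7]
x^3 + 9*x^2 + 27*x + 27

The characteristic polynomial is χ_A(x) = (x + 3)^5, so the eigenvalues are known. The minimal polynomial is
  m_A(x) = Π_λ (x − λ)^{k_λ}
where k_λ is the size of the *largest* Jordan block for λ (equivalently, the smallest k with (A − λI)^k v = 0 for every generalised eigenvector v of λ).

  λ = -3: largest Jordan block has size 3, contributing (x + 3)^3

So m_A(x) = (x + 3)^3 = x^3 + 9*x^2 + 27*x + 27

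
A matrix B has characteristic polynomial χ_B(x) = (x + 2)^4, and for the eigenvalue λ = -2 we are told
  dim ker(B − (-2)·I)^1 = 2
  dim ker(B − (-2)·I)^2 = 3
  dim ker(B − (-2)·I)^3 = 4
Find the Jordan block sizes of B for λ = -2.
Block sizes for λ = -2: [3, 1]

From the dimensions of kernels of powers, the number of Jordan blocks of size at least j is d_j − d_{j−1} where d_j = dim ker(N^j) (with d_0 = 0). Computing the differences gives [2, 1, 1].
The number of blocks of size exactly k is (#blocks of size ≥ k) − (#blocks of size ≥ k + 1), so the partition is: 1 block(s) of size 1, 1 block(s) of size 3.
In nonincreasing order the block sizes are [3, 1].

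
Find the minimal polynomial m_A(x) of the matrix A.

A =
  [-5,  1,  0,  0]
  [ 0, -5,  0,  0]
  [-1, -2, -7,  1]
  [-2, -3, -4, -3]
x^2 + 10*x + 25

The characteristic polynomial is χ_A(x) = (x + 5)^4, so the eigenvalues are known. The minimal polynomial is
  m_A(x) = Π_λ (x − λ)^{k_λ}
where k_λ is the size of the *largest* Jordan block for λ (equivalently, the smallest k with (A − λI)^k v = 0 for every generalised eigenvector v of λ).

  λ = -5: largest Jordan block has size 2, contributing (x + 5)^2

So m_A(x) = (x + 5)^2 = x^2 + 10*x + 25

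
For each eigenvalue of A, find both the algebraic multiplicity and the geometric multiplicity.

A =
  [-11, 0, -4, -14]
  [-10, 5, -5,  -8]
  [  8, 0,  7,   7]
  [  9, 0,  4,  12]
λ = -2: alg = 1, geom = 1; λ = 5: alg = 3, geom = 1

Step 1 — factor the characteristic polynomial to read off the algebraic multiplicities:
  χ_A(x) = (x - 5)^3*(x + 2)

Step 2 — compute geometric multiplicities via the rank-nullity identity g(λ) = n − rank(A − λI):
  rank(A − (-2)·I) = 3, so dim ker(A − (-2)·I) = n − 3 = 1
  rank(A − (5)·I) = 3, so dim ker(A − (5)·I) = n − 3 = 1

Summary:
  λ = -2: algebraic multiplicity = 1, geometric multiplicity = 1
  λ = 5: algebraic multiplicity = 3, geometric multiplicity = 1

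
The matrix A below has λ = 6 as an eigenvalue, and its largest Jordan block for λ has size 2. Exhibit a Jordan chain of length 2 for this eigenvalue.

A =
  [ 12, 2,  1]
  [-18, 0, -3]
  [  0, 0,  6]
A Jordan chain for λ = 6 of length 2:
v_1 = (6, -18, 0)ᵀ
v_2 = (1, 0, 0)ᵀ

Let N = A − (6)·I. We want v_2 with N^2 v_2 = 0 but N^1 v_2 ≠ 0; then v_{j-1} := N · v_j for j = 2, …, 2.

Pick v_2 = (1, 0, 0)ᵀ.
Then v_1 = N · v_2 = (6, -18, 0)ᵀ.

Sanity check: (A − (6)·I) v_1 = (0, 0, 0)ᵀ = 0. ✓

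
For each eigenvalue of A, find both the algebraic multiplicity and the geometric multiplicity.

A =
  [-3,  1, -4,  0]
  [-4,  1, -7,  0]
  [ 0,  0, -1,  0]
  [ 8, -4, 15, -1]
λ = -1: alg = 4, geom = 2

Step 1 — factor the characteristic polynomial to read off the algebraic multiplicities:
  χ_A(x) = (x + 1)^4

Step 2 — compute geometric multiplicities via the rank-nullity identity g(λ) = n − rank(A − λI):
  rank(A − (-1)·I) = 2, so dim ker(A − (-1)·I) = n − 2 = 2

Summary:
  λ = -1: algebraic multiplicity = 4, geometric multiplicity = 2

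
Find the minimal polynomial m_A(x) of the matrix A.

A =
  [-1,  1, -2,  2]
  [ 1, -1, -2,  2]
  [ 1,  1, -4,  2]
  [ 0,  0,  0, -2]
x^2 + 4*x + 4

The characteristic polynomial is χ_A(x) = (x + 2)^4, so the eigenvalues are known. The minimal polynomial is
  m_A(x) = Π_λ (x − λ)^{k_λ}
where k_λ is the size of the *largest* Jordan block for λ (equivalently, the smallest k with (A − λI)^k v = 0 for every generalised eigenvector v of λ).

  λ = -2: largest Jordan block has size 2, contributing (x + 2)^2

So m_A(x) = (x + 2)^2 = x^2 + 4*x + 4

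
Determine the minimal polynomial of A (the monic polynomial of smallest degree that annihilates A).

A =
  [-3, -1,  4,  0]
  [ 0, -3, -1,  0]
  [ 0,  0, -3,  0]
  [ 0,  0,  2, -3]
x^3 + 9*x^2 + 27*x + 27

The characteristic polynomial is χ_A(x) = (x + 3)^4, so the eigenvalues are known. The minimal polynomial is
  m_A(x) = Π_λ (x − λ)^{k_λ}
where k_λ is the size of the *largest* Jordan block for λ (equivalently, the smallest k with (A − λI)^k v = 0 for every generalised eigenvector v of λ).

  λ = -3: largest Jordan block has size 3, contributing (x + 3)^3

So m_A(x) = (x + 3)^3 = x^3 + 9*x^2 + 27*x + 27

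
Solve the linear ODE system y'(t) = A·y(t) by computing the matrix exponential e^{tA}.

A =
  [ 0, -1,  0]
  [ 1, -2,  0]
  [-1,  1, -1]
e^{tA} =
  [t*exp(-t) + exp(-t), -t*exp(-t), 0]
  [t*exp(-t), -t*exp(-t) + exp(-t), 0]
  [-t*exp(-t), t*exp(-t), exp(-t)]

Strategy: write A = P · J · P⁻¹ where J is a Jordan canonical form, so e^{tA} = P · e^{tJ} · P⁻¹, and e^{tJ} can be computed block-by-block.

A has Jordan form
J =
  [-1,  1,  0]
  [ 0, -1,  0]
  [ 0,  0, -1]
(up to reordering of blocks).

Per-block formulas:
  For a 1×1 block at λ = -1: exp(t · [-1]) = [e^(-1t)].
  For a 2×2 Jordan block J_2(-1): exp(t · J_2(-1)) = e^(-1t)·(I + t·N), where N is the 2×2 nilpotent shift.

After assembling e^{tJ} and conjugating by P, we get:

e^{tA} =
  [t*exp(-t) + exp(-t), -t*exp(-t), 0]
  [t*exp(-t), -t*exp(-t) + exp(-t), 0]
  [-t*exp(-t), t*exp(-t), exp(-t)]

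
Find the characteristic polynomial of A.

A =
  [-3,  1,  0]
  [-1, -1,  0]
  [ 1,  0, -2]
x^3 + 6*x^2 + 12*x + 8

Expanding det(x·I − A) (e.g. by cofactor expansion or by noting that A is similar to its Jordan form J, which has the same characteristic polynomial as A) gives
  χ_A(x) = x^3 + 6*x^2 + 12*x + 8
which factors as (x + 2)^3. The eigenvalues (with algebraic multiplicities) are λ = -2 with multiplicity 3.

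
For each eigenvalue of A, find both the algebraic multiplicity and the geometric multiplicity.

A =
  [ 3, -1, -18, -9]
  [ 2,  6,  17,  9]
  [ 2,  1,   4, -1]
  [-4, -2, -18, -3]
λ = -5: alg = 1, geom = 1; λ = 5: alg = 3, geom = 1

Step 1 — factor the characteristic polynomial to read off the algebraic multiplicities:
  χ_A(x) = (x - 5)^3*(x + 5)

Step 2 — compute geometric multiplicities via the rank-nullity identity g(λ) = n − rank(A − λI):
  rank(A − (-5)·I) = 3, so dim ker(A − (-5)·I) = n − 3 = 1
  rank(A − (5)·I) = 3, so dim ker(A − (5)·I) = n − 3 = 1

Summary:
  λ = -5: algebraic multiplicity = 1, geometric multiplicity = 1
  λ = 5: algebraic multiplicity = 3, geometric multiplicity = 1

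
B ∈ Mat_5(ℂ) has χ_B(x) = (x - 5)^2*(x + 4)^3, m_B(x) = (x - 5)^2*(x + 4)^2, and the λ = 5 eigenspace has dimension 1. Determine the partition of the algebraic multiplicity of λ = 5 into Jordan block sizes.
Block sizes for λ = 5: [2]

Step 1 — from the characteristic polynomial, algebraic multiplicity of λ = 5 is 2. From dim ker(B − (5)·I) = 1, there are exactly 1 Jordan blocks for λ = 5.
Step 2 — from the minimal polynomial, the factor (x − 5)^2 tells us the largest block for λ = 5 has size 2.
Step 3 — with total size 2, 1 blocks, and largest block 2, the block sizes (in nonincreasing order) are [2].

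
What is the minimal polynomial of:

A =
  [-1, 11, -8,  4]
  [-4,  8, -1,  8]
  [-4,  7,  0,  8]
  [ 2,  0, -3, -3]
x^3 - 3*x^2 + 3*x - 1

The characteristic polynomial is χ_A(x) = (x - 1)^4, so the eigenvalues are known. The minimal polynomial is
  m_A(x) = Π_λ (x − λ)^{k_λ}
where k_λ is the size of the *largest* Jordan block for λ (equivalently, the smallest k with (A − λI)^k v = 0 for every generalised eigenvector v of λ).

  λ = 1: largest Jordan block has size 3, contributing (x − 1)^3

So m_A(x) = (x - 1)^3 = x^3 - 3*x^2 + 3*x - 1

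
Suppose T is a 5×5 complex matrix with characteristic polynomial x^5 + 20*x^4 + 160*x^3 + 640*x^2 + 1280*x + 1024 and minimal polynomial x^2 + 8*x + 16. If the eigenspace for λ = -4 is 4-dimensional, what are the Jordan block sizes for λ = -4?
Block sizes for λ = -4: [2, 1, 1, 1]

Step 1 — from the characteristic polynomial, algebraic multiplicity of λ = -4 is 5. From dim ker(T − (-4)·I) = 4, there are exactly 4 Jordan blocks for λ = -4.
Step 2 — from the minimal polynomial, the factor (x + 4)^2 tells us the largest block for λ = -4 has size 2.
Step 3 — with total size 5, 4 blocks, and largest block 2, the block sizes (in nonincreasing order) are [2, 1, 1, 1].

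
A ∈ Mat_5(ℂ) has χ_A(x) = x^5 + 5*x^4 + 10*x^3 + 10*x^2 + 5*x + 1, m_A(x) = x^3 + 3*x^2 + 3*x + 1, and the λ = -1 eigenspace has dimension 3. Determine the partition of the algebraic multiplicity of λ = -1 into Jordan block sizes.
Block sizes for λ = -1: [3, 1, 1]

Step 1 — from the characteristic polynomial, algebraic multiplicity of λ = -1 is 5. From dim ker(A − (-1)·I) = 3, there are exactly 3 Jordan blocks for λ = -1.
Step 2 — from the minimal polynomial, the factor (x + 1)^3 tells us the largest block for λ = -1 has size 3.
Step 3 — with total size 5, 3 blocks, and largest block 3, the block sizes (in nonincreasing order) are [3, 1, 1].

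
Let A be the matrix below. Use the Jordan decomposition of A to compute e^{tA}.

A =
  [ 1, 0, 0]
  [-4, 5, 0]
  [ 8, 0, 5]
e^{tA} =
  [exp(t), 0, 0]
  [-exp(5*t) + exp(t), exp(5*t), 0]
  [2*exp(5*t) - 2*exp(t), 0, exp(5*t)]

Strategy: write A = P · J · P⁻¹ where J is a Jordan canonical form, so e^{tA} = P · e^{tJ} · P⁻¹, and e^{tJ} can be computed block-by-block.

A has Jordan form
J =
  [1, 0, 0]
  [0, 5, 0]
  [0, 0, 5]
(up to reordering of blocks).

Per-block formulas:
  For a 1×1 block at λ = 5: exp(t · [5]) = [e^(5t)].
  For a 1×1 block at λ = 1: exp(t · [1]) = [e^(1t)].

After assembling e^{tJ} and conjugating by P, we get:

e^{tA} =
  [exp(t), 0, 0]
  [-exp(5*t) + exp(t), exp(5*t), 0]
  [2*exp(5*t) - 2*exp(t), 0, exp(5*t)]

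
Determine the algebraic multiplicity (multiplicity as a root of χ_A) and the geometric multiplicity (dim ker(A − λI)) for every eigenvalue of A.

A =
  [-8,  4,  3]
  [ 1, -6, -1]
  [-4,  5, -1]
λ = -5: alg = 3, geom = 1

Step 1 — factor the characteristic polynomial to read off the algebraic multiplicities:
  χ_A(x) = (x + 5)^3

Step 2 — compute geometric multiplicities via the rank-nullity identity g(λ) = n − rank(A − λI):
  rank(A − (-5)·I) = 2, so dim ker(A − (-5)·I) = n − 2 = 1

Summary:
  λ = -5: algebraic multiplicity = 3, geometric multiplicity = 1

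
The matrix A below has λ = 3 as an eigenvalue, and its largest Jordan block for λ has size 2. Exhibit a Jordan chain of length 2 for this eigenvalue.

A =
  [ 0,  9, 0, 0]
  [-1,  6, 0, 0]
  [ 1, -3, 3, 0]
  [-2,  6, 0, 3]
A Jordan chain for λ = 3 of length 2:
v_1 = (-3, -1, 1, -2)ᵀ
v_2 = (1, 0, 0, 0)ᵀ

Let N = A − (3)·I. We want v_2 with N^2 v_2 = 0 but N^1 v_2 ≠ 0; then v_{j-1} := N · v_j for j = 2, …, 2.

Pick v_2 = (1, 0, 0, 0)ᵀ.
Then v_1 = N · v_2 = (-3, -1, 1, -2)ᵀ.

Sanity check: (A − (3)·I) v_1 = (0, 0, 0, 0)ᵀ = 0. ✓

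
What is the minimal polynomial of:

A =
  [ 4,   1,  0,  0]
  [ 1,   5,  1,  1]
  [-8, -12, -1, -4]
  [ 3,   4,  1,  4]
x^3 - 9*x^2 + 27*x - 27

The characteristic polynomial is χ_A(x) = (x - 3)^4, so the eigenvalues are known. The minimal polynomial is
  m_A(x) = Π_λ (x − λ)^{k_λ}
where k_λ is the size of the *largest* Jordan block for λ (equivalently, the smallest k with (A − λI)^k v = 0 for every generalised eigenvector v of λ).

  λ = 3: largest Jordan block has size 3, contributing (x − 3)^3

So m_A(x) = (x - 3)^3 = x^3 - 9*x^2 + 27*x - 27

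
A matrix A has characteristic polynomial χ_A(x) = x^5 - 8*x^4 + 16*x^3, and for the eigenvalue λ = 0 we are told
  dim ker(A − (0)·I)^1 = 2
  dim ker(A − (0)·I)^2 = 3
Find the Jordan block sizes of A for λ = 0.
Block sizes for λ = 0: [2, 1]

From the dimensions of kernels of powers, the number of Jordan blocks of size at least j is d_j − d_{j−1} where d_j = dim ker(N^j) (with d_0 = 0). Computing the differences gives [2, 1].
The number of blocks of size exactly k is (#blocks of size ≥ k) − (#blocks of size ≥ k + 1), so the partition is: 1 block(s) of size 1, 1 block(s) of size 2.
In nonincreasing order the block sizes are [2, 1].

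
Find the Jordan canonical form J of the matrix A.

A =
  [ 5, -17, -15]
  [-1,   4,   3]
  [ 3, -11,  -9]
J_3(0)

The characteristic polynomial is
  det(x·I − A) = x^3

Eigenvalues and multiplicities (the geometric multiplicity of λ is n − rank(A − λI), which equals the number of Jordan blocks for λ):
  λ = 0: algebraic multiplicity = 3, geometric multiplicity = 1

Determining the block sizes for each eigenvalue:
  λ = 0: one block (gm = 1), so the single block has size am = 3 → block sizes [3]

Assembling the blocks gives a Jordan form
J =
  [0, 1, 0]
  [0, 0, 1]
  [0, 0, 0]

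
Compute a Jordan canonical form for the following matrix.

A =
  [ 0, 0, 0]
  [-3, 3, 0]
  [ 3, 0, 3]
J_1(0) ⊕ J_1(3) ⊕ J_1(3)

The characteristic polynomial is
  det(x·I − A) = x^3 - 6*x^2 + 9*x = x*(x - 3)^2

Eigenvalues and multiplicities (the geometric multiplicity of λ is n − rank(A − λI), which equals the number of Jordan blocks for λ):
  λ = 0: algebraic multiplicity = 1, geometric multiplicity = 1
  λ = 3: algebraic multiplicity = 2, geometric multiplicity = 2

Determining the block sizes for each eigenvalue:
  λ = 0: one block (gm = 1), so the single block has size am = 1 → block sizes [1]
  λ = 3: gm = am = 2, so every block has size 1 → block sizes [1, 1]

Assembling the blocks gives a Jordan form
J =
  [0, 0, 0]
  [0, 3, 0]
  [0, 0, 3]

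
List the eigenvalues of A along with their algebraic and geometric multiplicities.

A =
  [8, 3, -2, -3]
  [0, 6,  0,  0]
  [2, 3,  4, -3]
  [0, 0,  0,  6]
λ = 6: alg = 4, geom = 3

Step 1 — factor the characteristic polynomial to read off the algebraic multiplicities:
  χ_A(x) = (x - 6)^4

Step 2 — compute geometric multiplicities via the rank-nullity identity g(λ) = n − rank(A − λI):
  rank(A − (6)·I) = 1, so dim ker(A − (6)·I) = n − 1 = 3

Summary:
  λ = 6: algebraic multiplicity = 4, geometric multiplicity = 3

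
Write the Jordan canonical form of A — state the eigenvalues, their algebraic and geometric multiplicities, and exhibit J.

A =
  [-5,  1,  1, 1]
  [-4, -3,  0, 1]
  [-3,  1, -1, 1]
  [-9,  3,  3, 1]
J_3(-2) ⊕ J_1(-2)

The characteristic polynomial is
  det(x·I − A) = x^4 + 8*x^3 + 24*x^2 + 32*x + 16 = (x + 2)^4

Eigenvalues and multiplicities (the geometric multiplicity of λ is n − rank(A − λI), which equals the number of Jordan blocks for λ):
  λ = -2: algebraic multiplicity = 4, geometric multiplicity = 2

Determining the block sizes for each eigenvalue:
  λ = -2: with am = 4 and gm = 2, the partition is not yet determined (e.g. several partitions of 4 into 2 parts exist). Let N = A − (-2)·I. Computing rank(N^1) = 2, rank(N^2) = 1, rank(N^3) = 0; the number of blocks of size ≥ j is rank(N^{j−1}) − rank(N^j), giving [2, 1, 1]. So we have 1 block(s) of size 3, 1 block(s) of size 1 → block sizes [3, 1]

Assembling the blocks gives a Jordan form
J =
  [-2,  1,  0,  0]
  [ 0, -2,  1,  0]
  [ 0,  0, -2,  0]
  [ 0,  0,  0, -2]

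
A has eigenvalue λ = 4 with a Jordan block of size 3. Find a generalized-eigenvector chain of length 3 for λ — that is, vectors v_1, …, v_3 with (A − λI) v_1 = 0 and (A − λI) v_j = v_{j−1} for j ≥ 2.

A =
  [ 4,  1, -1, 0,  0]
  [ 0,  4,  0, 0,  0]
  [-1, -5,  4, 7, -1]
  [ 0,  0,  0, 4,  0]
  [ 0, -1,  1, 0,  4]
A Jordan chain for λ = 4 of length 3:
v_1 = (1, 0, 0, 0, -1)ᵀ
v_2 = (0, 0, -1, 0, 0)ᵀ
v_3 = (1, 0, 0, 0, 0)ᵀ

Let N = A − (4)·I. We want v_3 with N^3 v_3 = 0 but N^2 v_3 ≠ 0; then v_{j-1} := N · v_j for j = 3, …, 2.

Pick v_3 = (1, 0, 0, 0, 0)ᵀ.
Then v_2 = N · v_3 = (0, 0, -1, 0, 0)ᵀ.
Then v_1 = N · v_2 = (1, 0, 0, 0, -1)ᵀ.

Sanity check: (A − (4)·I) v_1 = (0, 0, 0, 0, 0)ᵀ = 0. ✓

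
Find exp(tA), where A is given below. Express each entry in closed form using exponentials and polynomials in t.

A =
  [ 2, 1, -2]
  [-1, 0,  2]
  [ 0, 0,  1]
e^{tA} =
  [t*exp(t) + exp(t), t*exp(t), -2*t*exp(t)]
  [-t*exp(t), -t*exp(t) + exp(t), 2*t*exp(t)]
  [0, 0, exp(t)]

Strategy: write A = P · J · P⁻¹ where J is a Jordan canonical form, so e^{tA} = P · e^{tJ} · P⁻¹, and e^{tJ} can be computed block-by-block.

A has Jordan form
J =
  [1, 1, 0]
  [0, 1, 0]
  [0, 0, 1]
(up to reordering of blocks).

Per-block formulas:
  For a 2×2 Jordan block J_2(1): exp(t · J_2(1)) = e^(1t)·(I + t·N), where N is the 2×2 nilpotent shift.
  For a 1×1 block at λ = 1: exp(t · [1]) = [e^(1t)].

After assembling e^{tJ} and conjugating by P, we get:

e^{tA} =
  [t*exp(t) + exp(t), t*exp(t), -2*t*exp(t)]
  [-t*exp(t), -t*exp(t) + exp(t), 2*t*exp(t)]
  [0, 0, exp(t)]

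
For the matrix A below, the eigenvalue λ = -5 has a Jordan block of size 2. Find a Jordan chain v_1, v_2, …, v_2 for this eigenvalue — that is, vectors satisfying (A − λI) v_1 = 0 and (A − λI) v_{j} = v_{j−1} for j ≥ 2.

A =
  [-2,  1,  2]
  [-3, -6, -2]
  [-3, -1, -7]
A Jordan chain for λ = -5 of length 2:
v_1 = (3, -3, -3)ᵀ
v_2 = (1, 0, 0)ᵀ

Let N = A − (-5)·I. We want v_2 with N^2 v_2 = 0 but N^1 v_2 ≠ 0; then v_{j-1} := N · v_j for j = 2, …, 2.

Pick v_2 = (1, 0, 0)ᵀ.
Then v_1 = N · v_2 = (3, -3, -3)ᵀ.

Sanity check: (A − (-5)·I) v_1 = (0, 0, 0)ᵀ = 0. ✓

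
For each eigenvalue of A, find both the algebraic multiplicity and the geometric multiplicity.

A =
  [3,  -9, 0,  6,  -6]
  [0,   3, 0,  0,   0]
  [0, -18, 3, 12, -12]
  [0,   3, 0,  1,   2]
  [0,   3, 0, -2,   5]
λ = 3: alg = 5, geom = 4

Step 1 — factor the characteristic polynomial to read off the algebraic multiplicities:
  χ_A(x) = (x - 3)^5

Step 2 — compute geometric multiplicities via the rank-nullity identity g(λ) = n − rank(A − λI):
  rank(A − (3)·I) = 1, so dim ker(A − (3)·I) = n − 1 = 4

Summary:
  λ = 3: algebraic multiplicity = 5, geometric multiplicity = 4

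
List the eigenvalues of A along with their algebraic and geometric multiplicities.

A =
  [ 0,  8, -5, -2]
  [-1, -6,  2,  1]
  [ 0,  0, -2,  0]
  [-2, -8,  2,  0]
λ = -2: alg = 4, geom = 2

Step 1 — factor the characteristic polynomial to read off the algebraic multiplicities:
  χ_A(x) = (x + 2)^4

Step 2 — compute geometric multiplicities via the rank-nullity identity g(λ) = n − rank(A − λI):
  rank(A − (-2)·I) = 2, so dim ker(A − (-2)·I) = n − 2 = 2

Summary:
  λ = -2: algebraic multiplicity = 4, geometric multiplicity = 2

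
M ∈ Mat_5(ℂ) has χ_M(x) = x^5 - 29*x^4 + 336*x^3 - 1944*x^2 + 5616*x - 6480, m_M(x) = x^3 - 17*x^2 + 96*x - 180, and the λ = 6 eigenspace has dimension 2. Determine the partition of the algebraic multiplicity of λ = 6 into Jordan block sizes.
Block sizes for λ = 6: [2, 2]

Step 1 — from the characteristic polynomial, algebraic multiplicity of λ = 6 is 4. From dim ker(M − (6)·I) = 2, there are exactly 2 Jordan blocks for λ = 6.
Step 2 — from the minimal polynomial, the factor (x − 6)^2 tells us the largest block for λ = 6 has size 2.
Step 3 — with total size 4, 2 blocks, and largest block 2, the block sizes (in nonincreasing order) are [2, 2].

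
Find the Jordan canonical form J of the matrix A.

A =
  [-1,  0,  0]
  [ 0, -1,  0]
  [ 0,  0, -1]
J_1(-1) ⊕ J_1(-1) ⊕ J_1(-1)

The characteristic polynomial is
  det(x·I − A) = x^3 + 3*x^2 + 3*x + 1 = (x + 1)^3

Eigenvalues and multiplicities (the geometric multiplicity of λ is n − rank(A − λI), which equals the number of Jordan blocks for λ):
  λ = -1: algebraic multiplicity = 3, geometric multiplicity = 3

Determining the block sizes for each eigenvalue:
  λ = -1: gm = am = 3, so every block has size 1 → block sizes [1, 1, 1]

Assembling the blocks gives a Jordan form
J =
  [-1,  0,  0]
  [ 0, -1,  0]
  [ 0,  0, -1]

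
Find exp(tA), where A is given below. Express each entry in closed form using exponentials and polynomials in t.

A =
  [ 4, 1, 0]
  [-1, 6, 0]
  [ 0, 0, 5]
e^{tA} =
  [-t*exp(5*t) + exp(5*t), t*exp(5*t), 0]
  [-t*exp(5*t), t*exp(5*t) + exp(5*t), 0]
  [0, 0, exp(5*t)]

Strategy: write A = P · J · P⁻¹ where J is a Jordan canonical form, so e^{tA} = P · e^{tJ} · P⁻¹, and e^{tJ} can be computed block-by-block.

A has Jordan form
J =
  [5, 1, 0]
  [0, 5, 0]
  [0, 0, 5]
(up to reordering of blocks).

Per-block formulas:
  For a 2×2 Jordan block J_2(5): exp(t · J_2(5)) = e^(5t)·(I + t·N), where N is the 2×2 nilpotent shift.
  For a 1×1 block at λ = 5: exp(t · [5]) = [e^(5t)].

After assembling e^{tJ} and conjugating by P, we get:

e^{tA} =
  [-t*exp(5*t) + exp(5*t), t*exp(5*t), 0]
  [-t*exp(5*t), t*exp(5*t) + exp(5*t), 0]
  [0, 0, exp(5*t)]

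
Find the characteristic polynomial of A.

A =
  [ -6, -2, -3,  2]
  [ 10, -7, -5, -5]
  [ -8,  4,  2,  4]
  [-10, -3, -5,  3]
x^4 + 8*x^3 + 24*x^2 + 32*x + 16

Expanding det(x·I − A) (e.g. by cofactor expansion or by noting that A is similar to its Jordan form J, which has the same characteristic polynomial as A) gives
  χ_A(x) = x^4 + 8*x^3 + 24*x^2 + 32*x + 16
which factors as (x + 2)^4. The eigenvalues (with algebraic multiplicities) are λ = -2 with multiplicity 4.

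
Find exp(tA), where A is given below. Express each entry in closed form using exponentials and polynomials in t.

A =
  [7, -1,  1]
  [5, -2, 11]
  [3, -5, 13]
e^{tA} =
  [-t^2*exp(6*t)/2 + t*exp(6*t) + exp(6*t), t^2*exp(6*t) - t*exp(6*t), -3*t^2*exp(6*t)/2 + t*exp(6*t)]
  [-t^2*exp(6*t) + 5*t*exp(6*t), 2*t^2*exp(6*t) - 8*t*exp(6*t) + exp(6*t), -3*t^2*exp(6*t) + 11*t*exp(6*t)]
  [-t^2*exp(6*t)/2 + 3*t*exp(6*t), t^2*exp(6*t) - 5*t*exp(6*t), -3*t^2*exp(6*t)/2 + 7*t*exp(6*t) + exp(6*t)]

Strategy: write A = P · J · P⁻¹ where J is a Jordan canonical form, so e^{tA} = P · e^{tJ} · P⁻¹, and e^{tJ} can be computed block-by-block.

A has Jordan form
J =
  [6, 1, 0]
  [0, 6, 1]
  [0, 0, 6]
(up to reordering of blocks).

Per-block formulas:
  For a 3×3 Jordan block J_3(6): exp(t · J_3(6)) = e^(6t)·(I + t·N + (t^2/2)·N^2), where N is the 3×3 nilpotent shift.

After assembling e^{tJ} and conjugating by P, we get:

e^{tA} =
  [-t^2*exp(6*t)/2 + t*exp(6*t) + exp(6*t), t^2*exp(6*t) - t*exp(6*t), -3*t^2*exp(6*t)/2 + t*exp(6*t)]
  [-t^2*exp(6*t) + 5*t*exp(6*t), 2*t^2*exp(6*t) - 8*t*exp(6*t) + exp(6*t), -3*t^2*exp(6*t) + 11*t*exp(6*t)]
  [-t^2*exp(6*t)/2 + 3*t*exp(6*t), t^2*exp(6*t) - 5*t*exp(6*t), -3*t^2*exp(6*t)/2 + 7*t*exp(6*t) + exp(6*t)]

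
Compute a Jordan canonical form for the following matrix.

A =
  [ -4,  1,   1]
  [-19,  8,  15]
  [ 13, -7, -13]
J_3(-3)

The characteristic polynomial is
  det(x·I − A) = x^3 + 9*x^2 + 27*x + 27 = (x + 3)^3

Eigenvalues and multiplicities (the geometric multiplicity of λ is n − rank(A − λI), which equals the number of Jordan blocks for λ):
  λ = -3: algebraic multiplicity = 3, geometric multiplicity = 1

Determining the block sizes for each eigenvalue:
  λ = -3: one block (gm = 1), so the single block has size am = 3 → block sizes [3]

Assembling the blocks gives a Jordan form
J =
  [-3,  1,  0]
  [ 0, -3,  1]
  [ 0,  0, -3]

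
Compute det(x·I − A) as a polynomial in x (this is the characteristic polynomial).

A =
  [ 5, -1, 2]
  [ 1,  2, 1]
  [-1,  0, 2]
x^3 - 9*x^2 + 27*x - 27

Expanding det(x·I − A) (e.g. by cofactor expansion or by noting that A is similar to its Jordan form J, which has the same characteristic polynomial as A) gives
  χ_A(x) = x^3 - 9*x^2 + 27*x - 27
which factors as (x - 3)^3. The eigenvalues (with algebraic multiplicities) are λ = 3 with multiplicity 3.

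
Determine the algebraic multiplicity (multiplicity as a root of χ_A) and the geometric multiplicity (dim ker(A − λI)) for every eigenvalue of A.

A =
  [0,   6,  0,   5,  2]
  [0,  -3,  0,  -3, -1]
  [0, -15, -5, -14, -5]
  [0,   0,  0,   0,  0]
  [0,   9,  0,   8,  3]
λ = -5: alg = 1, geom = 1; λ = 0: alg = 4, geom = 2

Step 1 — factor the characteristic polynomial to read off the algebraic multiplicities:
  χ_A(x) = x^4*(x + 5)

Step 2 — compute geometric multiplicities via the rank-nullity identity g(λ) = n − rank(A − λI):
  rank(A − (-5)·I) = 4, so dim ker(A − (-5)·I) = n − 4 = 1
  rank(A − (0)·I) = 3, so dim ker(A − (0)·I) = n − 3 = 2

Summary:
  λ = -5: algebraic multiplicity = 1, geometric multiplicity = 1
  λ = 0: algebraic multiplicity = 4, geometric multiplicity = 2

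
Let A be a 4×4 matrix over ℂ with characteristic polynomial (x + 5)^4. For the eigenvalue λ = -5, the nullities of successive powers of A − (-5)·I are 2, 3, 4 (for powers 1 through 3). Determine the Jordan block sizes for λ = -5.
Block sizes for λ = -5: [3, 1]

From the dimensions of kernels of powers, the number of Jordan blocks of size at least j is d_j − d_{j−1} where d_j = dim ker(N^j) (with d_0 = 0). Computing the differences gives [2, 1, 1].
The number of blocks of size exactly k is (#blocks of size ≥ k) − (#blocks of size ≥ k + 1), so the partition is: 1 block(s) of size 1, 1 block(s) of size 3.
In nonincreasing order the block sizes are [3, 1].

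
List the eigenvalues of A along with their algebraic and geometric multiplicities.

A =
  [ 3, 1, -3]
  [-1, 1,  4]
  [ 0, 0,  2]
λ = 2: alg = 3, geom = 1

Step 1 — factor the characteristic polynomial to read off the algebraic multiplicities:
  χ_A(x) = (x - 2)^3

Step 2 — compute geometric multiplicities via the rank-nullity identity g(λ) = n − rank(A − λI):
  rank(A − (2)·I) = 2, so dim ker(A − (2)·I) = n − 2 = 1

Summary:
  λ = 2: algebraic multiplicity = 3, geometric multiplicity = 1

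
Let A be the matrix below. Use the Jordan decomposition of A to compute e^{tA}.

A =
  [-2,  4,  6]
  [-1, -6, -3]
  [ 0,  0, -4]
e^{tA} =
  [2*t*exp(-4*t) + exp(-4*t), 4*t*exp(-4*t), 6*t*exp(-4*t)]
  [-t*exp(-4*t), -2*t*exp(-4*t) + exp(-4*t), -3*t*exp(-4*t)]
  [0, 0, exp(-4*t)]

Strategy: write A = P · J · P⁻¹ where J is a Jordan canonical form, so e^{tA} = P · e^{tJ} · P⁻¹, and e^{tJ} can be computed block-by-block.

A has Jordan form
J =
  [-4,  1,  0]
  [ 0, -4,  0]
  [ 0,  0, -4]
(up to reordering of blocks).

Per-block formulas:
  For a 2×2 Jordan block J_2(-4): exp(t · J_2(-4)) = e^(-4t)·(I + t·N), where N is the 2×2 nilpotent shift.
  For a 1×1 block at λ = -4: exp(t · [-4]) = [e^(-4t)].

After assembling e^{tJ} and conjugating by P, we get:

e^{tA} =
  [2*t*exp(-4*t) + exp(-4*t), 4*t*exp(-4*t), 6*t*exp(-4*t)]
  [-t*exp(-4*t), -2*t*exp(-4*t) + exp(-4*t), -3*t*exp(-4*t)]
  [0, 0, exp(-4*t)]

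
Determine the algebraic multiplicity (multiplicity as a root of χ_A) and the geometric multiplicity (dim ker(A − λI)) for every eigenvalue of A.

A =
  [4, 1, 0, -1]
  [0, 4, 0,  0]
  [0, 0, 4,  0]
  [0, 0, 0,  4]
λ = 4: alg = 4, geom = 3

Step 1 — factor the characteristic polynomial to read off the algebraic multiplicities:
  χ_A(x) = (x - 4)^4

Step 2 — compute geometric multiplicities via the rank-nullity identity g(λ) = n − rank(A − λI):
  rank(A − (4)·I) = 1, so dim ker(A − (4)·I) = n − 1 = 3

Summary:
  λ = 4: algebraic multiplicity = 4, geometric multiplicity = 3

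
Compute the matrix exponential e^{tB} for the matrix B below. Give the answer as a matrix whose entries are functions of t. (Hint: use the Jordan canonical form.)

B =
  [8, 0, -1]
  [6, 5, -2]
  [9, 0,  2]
e^{tB} =
  [3*t*exp(5*t) + exp(5*t), 0, -t*exp(5*t)]
  [6*t*exp(5*t), exp(5*t), -2*t*exp(5*t)]
  [9*t*exp(5*t), 0, -3*t*exp(5*t) + exp(5*t)]

Strategy: write B = P · J · P⁻¹ where J is a Jordan canonical form, so e^{tB} = P · e^{tJ} · P⁻¹, and e^{tJ} can be computed block-by-block.

B has Jordan form
J =
  [5, 1, 0]
  [0, 5, 0]
  [0, 0, 5]
(up to reordering of blocks).

Per-block formulas:
  For a 2×2 Jordan block J_2(5): exp(t · J_2(5)) = e^(5t)·(I + t·N), where N is the 2×2 nilpotent shift.
  For a 1×1 block at λ = 5: exp(t · [5]) = [e^(5t)].

After assembling e^{tJ} and conjugating by P, we get:

e^{tB} =
  [3*t*exp(5*t) + exp(5*t), 0, -t*exp(5*t)]
  [6*t*exp(5*t), exp(5*t), -2*t*exp(5*t)]
  [9*t*exp(5*t), 0, -3*t*exp(5*t) + exp(5*t)]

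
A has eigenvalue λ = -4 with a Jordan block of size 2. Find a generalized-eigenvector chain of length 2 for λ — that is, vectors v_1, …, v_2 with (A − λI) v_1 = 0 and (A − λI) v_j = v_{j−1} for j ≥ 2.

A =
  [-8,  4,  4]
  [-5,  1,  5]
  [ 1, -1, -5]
A Jordan chain for λ = -4 of length 2:
v_1 = (-4, -5, 1)ᵀ
v_2 = (1, 0, 0)ᵀ

Let N = A − (-4)·I. We want v_2 with N^2 v_2 = 0 but N^1 v_2 ≠ 0; then v_{j-1} := N · v_j for j = 2, …, 2.

Pick v_2 = (1, 0, 0)ᵀ.
Then v_1 = N · v_2 = (-4, -5, 1)ᵀ.

Sanity check: (A − (-4)·I) v_1 = (0, 0, 0)ᵀ = 0. ✓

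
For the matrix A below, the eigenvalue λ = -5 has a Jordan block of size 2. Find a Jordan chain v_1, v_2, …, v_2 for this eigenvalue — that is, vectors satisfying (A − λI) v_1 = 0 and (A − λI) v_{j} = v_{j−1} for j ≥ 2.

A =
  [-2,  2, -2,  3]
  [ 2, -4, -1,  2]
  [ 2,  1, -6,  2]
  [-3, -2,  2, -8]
A Jordan chain for λ = -5 of length 2:
v_1 = (3, 2, 2, -3)ᵀ
v_2 = (1, 0, 0, 0)ᵀ

Let N = A − (-5)·I. We want v_2 with N^2 v_2 = 0 but N^1 v_2 ≠ 0; then v_{j-1} := N · v_j for j = 2, …, 2.

Pick v_2 = (1, 0, 0, 0)ᵀ.
Then v_1 = N · v_2 = (3, 2, 2, -3)ᵀ.

Sanity check: (A − (-5)·I) v_1 = (0, 0, 0, 0)ᵀ = 0. ✓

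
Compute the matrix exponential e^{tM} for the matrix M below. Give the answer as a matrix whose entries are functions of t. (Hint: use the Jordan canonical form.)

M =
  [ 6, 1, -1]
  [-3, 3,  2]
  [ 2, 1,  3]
e^{tM} =
  [-t^2*exp(4*t)/2 + 2*t*exp(4*t) + exp(4*t), t*exp(4*t), t^2*exp(4*t)/2 - t*exp(4*t)]
  [t^2*exp(4*t)/2 - 3*t*exp(4*t), -t*exp(4*t) + exp(4*t), -t^2*exp(4*t)/2 + 2*t*exp(4*t)]
  [-t^2*exp(4*t)/2 + 2*t*exp(4*t), t*exp(4*t), t^2*exp(4*t)/2 - t*exp(4*t) + exp(4*t)]

Strategy: write M = P · J · P⁻¹ where J is a Jordan canonical form, so e^{tM} = P · e^{tJ} · P⁻¹, and e^{tJ} can be computed block-by-block.

M has Jordan form
J =
  [4, 1, 0]
  [0, 4, 1]
  [0, 0, 4]
(up to reordering of blocks).

Per-block formulas:
  For a 3×3 Jordan block J_3(4): exp(t · J_3(4)) = e^(4t)·(I + t·N + (t^2/2)·N^2), where N is the 3×3 nilpotent shift.

After assembling e^{tJ} and conjugating by P, we get:

e^{tM} =
  [-t^2*exp(4*t)/2 + 2*t*exp(4*t) + exp(4*t), t*exp(4*t), t^2*exp(4*t)/2 - t*exp(4*t)]
  [t^2*exp(4*t)/2 - 3*t*exp(4*t), -t*exp(4*t) + exp(4*t), -t^2*exp(4*t)/2 + 2*t*exp(4*t)]
  [-t^2*exp(4*t)/2 + 2*t*exp(4*t), t*exp(4*t), t^2*exp(4*t)/2 - t*exp(4*t) + exp(4*t)]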